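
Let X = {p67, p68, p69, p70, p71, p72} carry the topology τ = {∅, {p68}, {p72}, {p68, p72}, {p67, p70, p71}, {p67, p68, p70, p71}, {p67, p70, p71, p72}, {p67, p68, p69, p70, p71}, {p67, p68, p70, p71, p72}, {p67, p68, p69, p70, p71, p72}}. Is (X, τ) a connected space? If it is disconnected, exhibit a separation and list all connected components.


(X, τ) is disconnected; components = [{p72}, {p67, p68, p69, p70, p71}].

Find clopen sets (U ∈ τ with X ∖ U ∈ τ):
  U = ∅, X ∖ U = {p67, p68, p69, p70, p71, p72} — both open, so U is clopen.
  U = {p72}, X ∖ U = {p67, p68, p69, p70, p71} — both open, so U is clopen.
  U = {p67, p68, p69, p70, p71}, X ∖ U = {p72} — both open, so U is clopen.
  U = {p67, p68, p69, p70, p71, p72}, X ∖ U = ∅ — both open, so U is clopen.
Nontrivial clopen(s) exist: e.g. {p72}. So (X, τ) is disconnected.
Compute connected components by grouping points that agree on all clopens:
  component: {p72}
  component: {p67, p68, p69, p70, p71}


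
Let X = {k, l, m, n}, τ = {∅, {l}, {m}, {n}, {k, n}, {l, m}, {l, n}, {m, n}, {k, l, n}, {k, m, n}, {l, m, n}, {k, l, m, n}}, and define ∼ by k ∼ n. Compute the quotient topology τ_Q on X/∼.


X/∼ = {[k=n], [l], [m]}; |τ_Q| = 8.

Equivalence classes: [k=n], [l], [m].
Quotient map π: X → X/∼ sends k ↦ [k=n], l ↦ [l], m ↦ [m], n ↦ [k=n].
For each subset V ⊆ X/∼, compute π^{-1}(V) ⊆ X and check whether π^{-1}(V) ∈ τ. V is open in τ_Q iff π^{-1}(V) ∈ τ.
  V = {}: π^{-1}(V) = ∅ ∈ τ ✓.
  V = {[k=n]}: π^{-1}(V) = {k, n} ∈ τ ✓.
  V = {[l]}: π^{-1}(V) = {l} ∈ τ ✓.
  V = {[k=n], [l]}: π^{-1}(V) = {k, l, n} ∈ τ ✓.
  V = {[m]}: π^{-1}(V) = {m} ∈ τ ✓.
  V = {[k=n], [m]}: π^{-1}(V) = {k, m, n} ∈ τ ✓.
  V = {[l], [m]}: π^{-1}(V) = {l, m} ∈ τ ✓.
  V = {[k=n], [l], [m]}: π^{-1}(V) = {k, l, m, n} ∈ τ ✓.
Open sets in the quotient: τ_Q = {{}, {[k=n]}, {[l]}, {[k=n], [l]}, {[m]}, {[k=n], [m]}, {[l], [m]}, {[k=n], [l], [m]}} (8 elements).


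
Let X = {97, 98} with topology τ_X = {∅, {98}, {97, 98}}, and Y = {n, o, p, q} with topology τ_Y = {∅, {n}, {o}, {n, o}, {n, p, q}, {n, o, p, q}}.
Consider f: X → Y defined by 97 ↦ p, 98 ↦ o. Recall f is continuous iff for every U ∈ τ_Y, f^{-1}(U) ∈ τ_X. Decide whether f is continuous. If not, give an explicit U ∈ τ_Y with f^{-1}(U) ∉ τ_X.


f is NOT continuous.

Compute f^{-1}(U) for each U ∈ τ_Y:
  U = ∅: f^{-1}(U) = ∅ ∈ τ_X ✓.
  U = {n}: f^{-1}(U) = ∅ ∈ τ_X ✓.
  U = {o}: f^{-1}(U) = {98} ∈ τ_X ✓.
  U = {n, o}: f^{-1}(U) = {98} ∈ τ_X ✓.
  U = {n, p, q}: f^{-1}(U) = {97} ∉ τ_X ✗.
  U = {n, o, p, q}: f^{-1}(U) = {97, 98} ∈ τ_X ✓.
Found U = {n, p, q} with f^{-1}(U) = {97} not in τ_X. Therefore f is NOT continuous.


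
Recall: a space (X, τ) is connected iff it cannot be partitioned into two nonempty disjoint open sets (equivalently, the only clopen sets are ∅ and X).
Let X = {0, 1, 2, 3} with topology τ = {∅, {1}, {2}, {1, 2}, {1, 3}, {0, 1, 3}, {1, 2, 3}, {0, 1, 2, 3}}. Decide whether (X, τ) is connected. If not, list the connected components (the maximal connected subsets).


(X, τ) is disconnected; components = [{2}, {0, 1, 3}].

Find clopen sets (U ∈ τ with X ∖ U ∈ τ):
  U = ∅, X ∖ U = {0, 1, 2, 3} — both open, so U is clopen.
  U = {2}, X ∖ U = {0, 1, 3} — both open, so U is clopen.
  U = {0, 1, 3}, X ∖ U = {2} — both open, so U is clopen.
  U = {0, 1, 2, 3}, X ∖ U = ∅ — both open, so U is clopen.
Nontrivial clopen(s) exist: e.g. {2}. So (X, τ) is disconnected.
Compute connected components by grouping points that agree on all clopens:
  component: {2}
  component: {0, 1, 3}


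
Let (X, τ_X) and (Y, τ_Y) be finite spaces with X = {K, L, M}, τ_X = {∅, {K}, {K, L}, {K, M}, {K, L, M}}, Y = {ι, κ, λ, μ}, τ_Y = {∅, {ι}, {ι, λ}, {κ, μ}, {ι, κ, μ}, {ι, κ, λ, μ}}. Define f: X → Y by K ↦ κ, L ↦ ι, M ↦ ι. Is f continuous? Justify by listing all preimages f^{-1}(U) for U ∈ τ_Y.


f is NOT continuous.

Compute f^{-1}(U) for each U ∈ τ_Y:
  U = ∅: f^{-1}(U) = ∅ ∈ τ_X ✓.
  U = {ι}: f^{-1}(U) = {L, M} ∉ τ_X ✗.
  U = {ι, λ}: f^{-1}(U) = {L, M} ∉ τ_X ✗.
  U = {κ, μ}: f^{-1}(U) = {K} ∈ τ_X ✓.
  U = {ι, κ, μ}: f^{-1}(U) = {K, L, M} ∈ τ_X ✓.
  U = {ι, κ, λ, μ}: f^{-1}(U) = {K, L, M} ∈ τ_X ✓.
Found U = {ι} with f^{-1}(U) = {L, M} not in τ_X. Therefore f is NOT continuous.


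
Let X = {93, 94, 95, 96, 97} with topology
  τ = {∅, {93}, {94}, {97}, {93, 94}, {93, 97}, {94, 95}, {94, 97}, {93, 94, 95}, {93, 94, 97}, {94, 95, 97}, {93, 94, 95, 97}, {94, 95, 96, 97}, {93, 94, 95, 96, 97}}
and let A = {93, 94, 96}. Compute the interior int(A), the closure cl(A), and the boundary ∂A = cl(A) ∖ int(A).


int(A) = {93, 94}, cl(A) = {93, 94, 95, 96}, ∂A = {95, 96}.

Closed sets in (X, τ) are complements of opens:
  closed(X, τ) = {∅, {93}, {96}, {93, 96}, {95, 96}, {96, 97}, {93, 95, 96}, {93, 96, 97}, {94, 95, 96}, {95, 96, 97}, {93, 94, 95, 96}, {93, 95, 96, 97}, {94, 95, 96, 97}, {93, 94, 95, 96, 97}}.
int(A) = ⋃ {U ∈ τ : U ⊆ A}. Opens contained in A: ∅, {93}, {94}, {93, 94}.
Taking the union of these: int(A) = {93, 94}.
cl(A) = ⋂ {C closed : A ⊆ C}. Closed sets containing A: {93, 94, 95, 96}, {93, 94, 95, 96, 97}.
Intersecting these: cl(A) = {93, 94, 95, 96}.
∂A = cl(A) ∖ int(A) = {93, 94, 95, 96} ∖ {93, 94} = {95, 96}.


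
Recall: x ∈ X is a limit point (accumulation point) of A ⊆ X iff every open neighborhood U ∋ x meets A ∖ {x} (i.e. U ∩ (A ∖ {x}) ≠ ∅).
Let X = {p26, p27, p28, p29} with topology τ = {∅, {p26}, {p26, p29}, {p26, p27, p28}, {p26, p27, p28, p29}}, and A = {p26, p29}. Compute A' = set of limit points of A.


A' = {p27, p28, p29}

For each x ∈ X, list the open sets U ∈ τ with x ∈ U, then check whether U ∩ (A ∖ {x}) ≠ ∅ for every such U.
  x = p26: open {p26} ∋ x has {p26} ∩ (A ∖ {p26}) = ∅, so x is NOT a limit point.
  x = p27: opens ∋ x are {p26, p27, p28}, {p26, p27, p28, p29}; each meets A ∖ {p27}, so x IS a limit point.
  x = p28: opens ∋ x are {p26, p27, p28}, {p26, p27, p28, p29}; each meets A ∖ {p28}, so x IS a limit point.
  x = p29: opens ∋ x are {p26, p29}, {p26, p27, p28, p29}; each meets A ∖ {p29}, so x IS a limit point.
Collecting: A' = {p27, p28, p29}.


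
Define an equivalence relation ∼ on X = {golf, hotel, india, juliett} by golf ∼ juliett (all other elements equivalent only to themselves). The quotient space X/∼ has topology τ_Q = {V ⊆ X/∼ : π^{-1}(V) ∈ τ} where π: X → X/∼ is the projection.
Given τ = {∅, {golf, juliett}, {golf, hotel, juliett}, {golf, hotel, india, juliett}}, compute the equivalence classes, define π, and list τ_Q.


X/∼ = {[golf=juliett], [hotel], [india]}; |τ_Q| = 4.

Equivalence classes: [golf=juliett], [hotel], [india].
Quotient map π: X → X/∼ sends golf ↦ [golf=juliett], hotel ↦ [hotel], india ↦ [india], juliett ↦ [golf=juliett].
For each subset V ⊆ X/∼, compute π^{-1}(V) ⊆ X and check whether π^{-1}(V) ∈ τ. V is open in τ_Q iff π^{-1}(V) ∈ τ.
  V = {}: π^{-1}(V) = ∅ ∈ τ ✓.
  V = {[golf=juliett]}: π^{-1}(V) = {golf, juliett} ∈ τ ✓.
  V = {[hotel]}: π^{-1}(V) = {hotel} ∉ τ ✗.
  V = {[golf=juliett], [hotel]}: π^{-1}(V) = {golf, hotel, juliett} ∈ τ ✓.
  V = {[india]}: π^{-1}(V) = {india} ∉ τ ✗.
  V = {[golf=juliett], [india]}: π^{-1}(V) = {golf, india, juliett} ∉ τ ✗.
  V = {[hotel], [india]}: π^{-1}(V) = {hotel, india} ∉ τ ✗.
  V = {[golf=juliett], [hotel], [india]}: π^{-1}(V) = {golf, hotel, india, juliett} ∈ τ ✓.
Open sets in the quotient: τ_Q = {{}, {[golf=juliett]}, {[golf=juliett], [hotel]}, {[golf=juliett], [hotel], [india]}} (4 elements).


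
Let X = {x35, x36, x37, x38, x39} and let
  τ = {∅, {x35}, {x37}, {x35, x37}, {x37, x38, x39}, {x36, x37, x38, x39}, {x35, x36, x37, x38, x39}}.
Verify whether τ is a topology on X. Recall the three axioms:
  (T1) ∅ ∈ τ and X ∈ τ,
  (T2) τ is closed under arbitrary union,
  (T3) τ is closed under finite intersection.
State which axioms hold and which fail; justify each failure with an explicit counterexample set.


τ is NOT a topology on X.

Axiom (T1): ∅ ∈ τ? Yes; X ∈ τ? Yes.
Axiom (T2/T3): check pairwise unions and intersections of members of τ.
Counterexample for (T2): {x35} ∪ {x37, x38, x39} = {x35, x37, x38, x39} ∉ τ. Therefore τ is NOT a topology.


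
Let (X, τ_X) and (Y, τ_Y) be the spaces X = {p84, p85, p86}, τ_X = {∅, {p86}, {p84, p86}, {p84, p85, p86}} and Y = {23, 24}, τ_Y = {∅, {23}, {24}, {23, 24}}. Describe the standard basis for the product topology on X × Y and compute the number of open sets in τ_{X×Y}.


Basis B = {∅ × ∅, {p86} × {23}, {p86} × {24}, {p84, p86} × {23}, {p84, p86} × {24}, {p86} × {23, 24}, {p84, p85, p86} × {23}, {p84, p85, p86} × {24}, {p84, p86} × {23, 24}, {p84, p85, p86} × {23, 24}}; |τ_{X×Y}| = 16.

Enumerate products U × V with U ∈ τ_X, V ∈ τ_Y (deduplicated):
  ∅ × ∅ = {} (∅)
  {p86} × {23} = {(p86,23)}
  {p86} × {24} = {(p86,24)}
  {p84, p86} × {23} = {(p84,23), (p86,23)}
  {p84, p86} × {24} = {(p84,24), (p86,24)}
  {p86} × {23, 24} = {(p86,23), (p86,24)}
  {p84, p85, p86} × {23} = {(p84,23), (p85,23), (p86,23)}
  {p84, p85, p86} × {24} = {(p84,24), (p85,24), (p86,24)}
  {p84, p86} × {23, 24} = {(p84,23), (p84,24), (p86,23), (p86,24)}
  {p84, p85, p86} × {23, 24} = {(p84,23), (p84,24), (p85,23), (p85,24), (p86,23), (p86,24)}
These 10 distinct sets form the basis B.
Close under arbitrary unions to get τ_{X×Y}; counting gives |τ_{X×Y}| = 16.


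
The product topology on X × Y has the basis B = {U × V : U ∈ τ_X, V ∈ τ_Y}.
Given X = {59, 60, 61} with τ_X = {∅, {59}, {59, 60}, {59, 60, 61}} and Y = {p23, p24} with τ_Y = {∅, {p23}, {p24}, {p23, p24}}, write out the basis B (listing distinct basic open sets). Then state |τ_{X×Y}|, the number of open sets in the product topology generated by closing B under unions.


Basis B = {∅ × ∅, {59} × {p23}, {59} × {p24}, {59} × {p23, p24}, {59, 60} × {p23}, {59, 60} × {p24}, {59, 60, 61} × {p23}, {59, 60, 61} × {p24}, {59, 60} × {p23, p24}, {59, 60, 61} × {p23, p24}}; |τ_{X×Y}| = 16.

Enumerate products U × V with U ∈ τ_X, V ∈ τ_Y (deduplicated):
  ∅ × ∅ = {} (∅)
  {59} × {p23} = {(59,p23)}
  {59} × {p24} = {(59,p24)}
  {59} × {p23, p24} = {(59,p23), (59,p24)}
  {59, 60} × {p23} = {(59,p23), (60,p23)}
  {59, 60} × {p24} = {(59,p24), (60,p24)}
  {59, 60, 61} × {p23} = {(59,p23), (60,p23), (61,p23)}
  {59, 60, 61} × {p24} = {(59,p24), (60,p24), (61,p24)}
  {59, 60} × {p23, p24} = {(59,p23), (59,p24), (60,p23), (60,p24)}
  {59, 60, 61} × {p23, p24} = {(59,p23), (59,p24), (60,p23), (60,p24), (61,p23), (61,p24)}
These 10 distinct sets form the basis B.
Close under arbitrary unions to get τ_{X×Y}; counting gives |τ_{X×Y}| = 16.


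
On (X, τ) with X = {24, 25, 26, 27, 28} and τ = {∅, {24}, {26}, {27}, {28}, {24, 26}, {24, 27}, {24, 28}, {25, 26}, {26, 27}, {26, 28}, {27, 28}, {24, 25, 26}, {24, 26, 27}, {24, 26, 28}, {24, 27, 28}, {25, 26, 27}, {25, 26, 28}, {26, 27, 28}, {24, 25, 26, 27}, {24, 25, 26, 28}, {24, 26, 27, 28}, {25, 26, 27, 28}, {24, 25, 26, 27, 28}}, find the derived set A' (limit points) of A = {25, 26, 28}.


A' = {25}

For each x ∈ X, list the open sets U ∈ τ with x ∈ U, then check whether U ∩ (A ∖ {x}) ≠ ∅ for every such U.
  x = 24: open {24} ∋ x has {24} ∩ (A ∖ {24}) = ∅, so x is NOT a limit point.
  x = 25: opens ∋ x are {25, 26}, {24, 25, 26}, {25, 26, 27}, {25, 26, 28}, {24, 25, 26, 27}, {24, 25, 26, 28}, {25, 26, 27, 28}, {24, 25, 26, 27, 28}; each meets A ∖ {25}, so x IS a limit point.
  x = 26: open {26} ∋ x has {26} ∩ (A ∖ {26}) = ∅, so x is NOT a limit point.
  x = 27: open {27} ∋ x has {27} ∩ (A ∖ {27}) = ∅, so x is NOT a limit point.
  x = 28: open {28} ∋ x has {28} ∩ (A ∖ {28}) = ∅, so x is NOT a limit point.
Collecting: A' = {25}.


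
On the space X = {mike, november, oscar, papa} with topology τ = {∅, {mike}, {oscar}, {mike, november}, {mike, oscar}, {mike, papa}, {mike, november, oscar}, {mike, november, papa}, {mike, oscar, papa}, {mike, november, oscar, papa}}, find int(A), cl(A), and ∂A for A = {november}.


int(A) = ∅, cl(A) = {november}, ∂A = {november}.

Closed sets in (X, τ) are complements of opens:
  closed(X, τ) = {∅, {november}, {oscar}, {papa}, {november, oscar}, {november, papa}, {oscar, papa}, {mike, november, papa}, {november, oscar, papa}, {mike, november, oscar, papa}}.
int(A) = ⋃ {U ∈ τ : U ⊆ A}. Opens contained in A: ∅.
Taking the union of these: int(A) = ∅.
cl(A) = ⋂ {C closed : A ⊆ C}. Closed sets containing A: {november}, {november, oscar}, {november, papa}, {mike, november, papa}, {november, oscar, papa}, {mike, november, oscar, papa}.
Intersecting these: cl(A) = {november}.
∂A = cl(A) ∖ int(A) = {november} ∖ ∅ = {november}.


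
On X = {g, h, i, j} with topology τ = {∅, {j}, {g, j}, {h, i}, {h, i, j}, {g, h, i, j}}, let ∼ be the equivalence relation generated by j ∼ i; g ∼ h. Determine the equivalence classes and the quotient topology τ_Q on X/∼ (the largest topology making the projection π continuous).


X/∼ = {[g=h], [i=j]}; |τ_Q| = 2.

Equivalence classes: [g=h], [i=j].
Quotient map π: X → X/∼ sends g ↦ [g=h], h ↦ [g=h], i ↦ [i=j], j ↦ [i=j].
For each subset V ⊆ X/∼, compute π^{-1}(V) ⊆ X and check whether π^{-1}(V) ∈ τ. V is open in τ_Q iff π^{-1}(V) ∈ τ.
  V = {}: π^{-1}(V) = ∅ ∈ τ ✓.
  V = {[g=h]}: π^{-1}(V) = {g, h} ∉ τ ✗.
  V = {[i=j]}: π^{-1}(V) = {i, j} ∉ τ ✗.
  V = {[g=h], [i=j]}: π^{-1}(V) = {g, h, i, j} ∈ τ ✓.
Open sets in the quotient: τ_Q = {{}, {[g=h], [i=j]}} (2 elements).


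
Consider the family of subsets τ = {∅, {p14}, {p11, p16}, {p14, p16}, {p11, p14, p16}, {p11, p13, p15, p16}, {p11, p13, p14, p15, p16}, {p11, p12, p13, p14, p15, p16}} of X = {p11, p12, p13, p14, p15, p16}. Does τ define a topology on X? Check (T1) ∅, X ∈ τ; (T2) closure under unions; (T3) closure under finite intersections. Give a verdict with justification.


τ is NOT a topology on X.

Axiom (T1): ∅ ∈ τ? Yes; X ∈ τ? Yes.
Axiom (T2/T3): check pairwise unions and intersections of members of τ.
Counterexample for (T3): {p11, p16} ∩ {p14, p16} = {p16} ∉ τ. Therefore τ is NOT a topology.


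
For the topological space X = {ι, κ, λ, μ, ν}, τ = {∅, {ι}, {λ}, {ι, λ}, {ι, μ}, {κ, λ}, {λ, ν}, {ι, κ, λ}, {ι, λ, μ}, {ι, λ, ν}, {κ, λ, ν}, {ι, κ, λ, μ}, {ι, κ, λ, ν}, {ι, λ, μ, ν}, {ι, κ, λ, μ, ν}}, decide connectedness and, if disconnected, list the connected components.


(X, τ) is disconnected; components = [{ι, μ}, {κ, λ, ν}].

Find clopen sets (U ∈ τ with X ∖ U ∈ τ):
  U = ∅, X ∖ U = {ι, κ, λ, μ, ν} — both open, so U is clopen.
  U = {ι, μ}, X ∖ U = {κ, λ, ν} — both open, so U is clopen.
  U = {κ, λ, ν}, X ∖ U = {ι, μ} — both open, so U is clopen.
  U = {ι, κ, λ, μ, ν}, X ∖ U = ∅ — both open, so U is clopen.
Nontrivial clopen(s) exist: e.g. {κ, λ, ν}. So (X, τ) is disconnected.
Compute connected components by grouping points that agree on all clopens:
  component: {ι, μ}
  component: {κ, λ, ν}


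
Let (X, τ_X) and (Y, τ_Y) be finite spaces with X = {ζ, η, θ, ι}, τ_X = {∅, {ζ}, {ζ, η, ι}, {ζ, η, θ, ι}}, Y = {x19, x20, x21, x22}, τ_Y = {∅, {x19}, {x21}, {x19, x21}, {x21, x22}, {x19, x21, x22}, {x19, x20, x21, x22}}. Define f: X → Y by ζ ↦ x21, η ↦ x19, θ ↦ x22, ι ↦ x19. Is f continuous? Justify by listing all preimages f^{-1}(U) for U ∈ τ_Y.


f is NOT continuous.

Compute f^{-1}(U) for each U ∈ τ_Y:
  U = ∅: f^{-1}(U) = ∅ ∈ τ_X ✓.
  U = {x19}: f^{-1}(U) = {η, ι} ∉ τ_X ✗.
  U = {x21}: f^{-1}(U) = {ζ} ∈ τ_X ✓.
  U = {x19, x21}: f^{-1}(U) = {ζ, η, ι} ∈ τ_X ✓.
  U = {x21, x22}: f^{-1}(U) = {ζ, θ} ∉ τ_X ✗.
  U = {x19, x21, x22}: f^{-1}(U) = {ζ, η, θ, ι} ∈ τ_X ✓.
  U = {x19, x20, x21, x22}: f^{-1}(U) = {ζ, η, θ, ι} ∈ τ_X ✓.
Found U = {x19} with f^{-1}(U) = {η, ι} not in τ_X. Therefore f is NOT continuous.


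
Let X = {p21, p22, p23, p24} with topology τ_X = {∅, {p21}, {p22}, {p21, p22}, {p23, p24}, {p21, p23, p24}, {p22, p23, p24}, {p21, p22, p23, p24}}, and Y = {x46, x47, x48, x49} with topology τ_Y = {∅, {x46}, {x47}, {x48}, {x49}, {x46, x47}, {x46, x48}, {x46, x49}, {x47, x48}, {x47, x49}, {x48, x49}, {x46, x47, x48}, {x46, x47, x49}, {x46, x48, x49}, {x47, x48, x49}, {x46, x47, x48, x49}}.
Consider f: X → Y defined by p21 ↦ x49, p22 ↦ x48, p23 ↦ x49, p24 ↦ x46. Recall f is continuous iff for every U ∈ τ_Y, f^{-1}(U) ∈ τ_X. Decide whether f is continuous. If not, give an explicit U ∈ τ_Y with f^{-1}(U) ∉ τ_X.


f is NOT continuous.

Compute f^{-1}(U) for each U ∈ τ_Y:
  U = ∅: f^{-1}(U) = ∅ ∈ τ_X ✓.
  U = {x46}: f^{-1}(U) = {p24} ∉ τ_X ✗.
  U = {x47}: f^{-1}(U) = ∅ ∈ τ_X ✓.
  U = {x48}: f^{-1}(U) = {p22} ∈ τ_X ✓.
  U = {x49}: f^{-1}(U) = {p21, p23} ∉ τ_X ✗.
  U = {x46, x47}: f^{-1}(U) = {p24} ∉ τ_X ✗.
  U = {x46, x48}: f^{-1}(U) = {p22, p24} ∉ τ_X ✗.
  U = {x46, x49}: f^{-1}(U) = {p21, p23, p24} ∈ τ_X ✓.
  U = {x47, x48}: f^{-1}(U) = {p22} ∈ τ_X ✓.
  U = {x47, x49}: f^{-1}(U) = {p21, p23} ∉ τ_X ✗.
  U = {x48, x49}: f^{-1}(U) = {p21, p22, p23} ∉ τ_X ✗.
  U = {x46, x47, x48}: f^{-1}(U) = {p22, p24} ∉ τ_X ✗.
  U = {x46, x47, x49}: f^{-1}(U) = {p21, p23, p24} ∈ τ_X ✓.
  U = {x46, x48, x49}: f^{-1}(U) = {p21, p22, p23, p24} ∈ τ_X ✓.
  U = {x47, x48, x49}: f^{-1}(U) = {p21, p22, p23} ∉ τ_X ✗.
  U = {x46, x47, x48, x49}: f^{-1}(U) = {p21, p22, p23, p24} ∈ τ_X ✓.
Found U = {x46} with f^{-1}(U) = {p24} not in τ_X. Therefore f is NOT continuous.


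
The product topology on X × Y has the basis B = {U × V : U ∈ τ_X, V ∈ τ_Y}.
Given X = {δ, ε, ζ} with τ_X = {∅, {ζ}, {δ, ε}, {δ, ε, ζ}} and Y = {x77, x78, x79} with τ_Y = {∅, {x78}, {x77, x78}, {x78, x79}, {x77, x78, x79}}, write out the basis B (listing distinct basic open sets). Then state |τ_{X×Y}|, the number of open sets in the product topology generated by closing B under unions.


Basis B = {∅ × ∅, {ζ} × {x78}, {δ, ε} × {x78}, {ζ} × {x77, x78}, {ζ} × {x78, x79}, {δ, ε, ζ} × {x78}, {ζ} × {x77, x78, x79}, {δ, ε} × {x77, x78}, {δ, ε} × {x78, x79}, {δ, ε} × {x77, x78, x79}, {δ, ε, ζ} × {x77, x78}, {δ, ε, ζ} × {x78, x79}, {δ, ε, ζ} × {x77, x78, x79}}; |τ_{X×Y}| = 25.

Enumerate products U × V with U ∈ τ_X, V ∈ τ_Y (deduplicated):
  ∅ × ∅ = {} (∅)
  {ζ} × {x78} = {(ζ,x78)}
  {δ, ε} × {x78} = {(δ,x78), (ε,x78)}
  {ζ} × {x77, x78} = {(ζ,x77), (ζ,x78)}
  {ζ} × {x78, x79} = {(ζ,x78), (ζ,x79)}
  {δ, ε, ζ} × {x78} = {(δ,x78), (ε,x78), (ζ,x78)}
  {ζ} × {x77, x78, x79} = {(ζ,x77), (ζ,x78), (ζ,x79)}
  {δ, ε} × {x77, x78} = {(δ,x77), (δ,x78), (ε,x77), (ε,x78)}
  {δ, ε} × {x78, x79} = {(δ,x78), (δ,x79), (ε,x78), (ε,x79)}
  {δ, ε} × {x77, x78, x79} = {(δ,x77), (δ,x78), (δ,x79), (ε,x77), (ε,x78), (ε,x79)}
  {δ, ε, ζ} × {x77, x78} = {(δ,x77), (δ,x78), (ε,x77), (ε,x78), (ζ,x77), (ζ,x78)}
  {δ, ε, ζ} × {x78, x79} = {(δ,x78), (δ,x79), (ε,x78), (ε,x79), (ζ,x78), (ζ,x79)}
  {δ, ε, ζ} × {x77, x78, x79} = {(δ,x77), (δ,x78), (δ,x79), (ε,x77), (ε,x78), (ε,x79), (ζ,x77), (ζ,x78), (ζ,x79)}
These 13 distinct sets form the basis B.
Close under arbitrary unions to get τ_{X×Y}; counting gives |τ_{X×Y}| = 25.


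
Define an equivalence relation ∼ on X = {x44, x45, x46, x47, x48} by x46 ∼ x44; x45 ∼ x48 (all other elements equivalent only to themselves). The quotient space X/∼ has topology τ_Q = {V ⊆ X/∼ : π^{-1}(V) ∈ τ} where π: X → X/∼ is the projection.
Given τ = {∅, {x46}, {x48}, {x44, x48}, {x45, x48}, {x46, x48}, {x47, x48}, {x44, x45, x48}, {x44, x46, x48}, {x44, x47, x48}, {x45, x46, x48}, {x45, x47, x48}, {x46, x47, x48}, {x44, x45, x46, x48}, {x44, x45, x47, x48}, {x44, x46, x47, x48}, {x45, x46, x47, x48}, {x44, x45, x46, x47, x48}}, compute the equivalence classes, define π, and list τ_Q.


X/∼ = {[x44=x46], [x45=x48], [x47]}; |τ_Q| = 5.

Equivalence classes: [x44=x46], [x45=x48], [x47].
Quotient map π: X → X/∼ sends x44 ↦ [x44=x46], x45 ↦ [x45=x48], x46 ↦ [x44=x46], x47 ↦ [x47], x48 ↦ [x45=x48].
For each subset V ⊆ X/∼, compute π^{-1}(V) ⊆ X and check whether π^{-1}(V) ∈ τ. V is open in τ_Q iff π^{-1}(V) ∈ τ.
  V = {}: π^{-1}(V) = ∅ ∈ τ ✓.
  V = {[x44=x46]}: π^{-1}(V) = {x44, x46} ∉ τ ✗.
  V = {[x45=x48]}: π^{-1}(V) = {x45, x48} ∈ τ ✓.
  V = {[x44=x46], [x45=x48]}: π^{-1}(V) = {x44, x45, x46, x48} ∈ τ ✓.
  V = {[x47]}: π^{-1}(V) = {x47} ∉ τ ✗.
  V = {[x44=x46], [x47]}: π^{-1}(V) = {x44, x46, x47} ∉ τ ✗.
  V = {[x45=x48], [x47]}: π^{-1}(V) = {x45, x47, x48} ∈ τ ✓.
  V = {[x44=x46], [x45=x48], [x47]}: π^{-1}(V) = {x44, x45, x46, x47, x48} ∈ τ ✓.
Open sets in the quotient: τ_Q = {{}, {[x45=x48]}, {[x44=x46], [x45=x48]}, {[x45=x48], [x47]}, {[x44=x46], [x45=x48], [x47]}} (5 elements).


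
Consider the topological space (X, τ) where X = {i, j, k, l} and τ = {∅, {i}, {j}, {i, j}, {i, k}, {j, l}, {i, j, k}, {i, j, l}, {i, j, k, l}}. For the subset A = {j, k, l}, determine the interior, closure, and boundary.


int(A) = {j, l}, cl(A) = {j, k, l}, ∂A = {k}.

Closed sets in (X, τ) are complements of opens:
  closed(X, τ) = {∅, {k}, {l}, {i, k}, {j, l}, {k, l}, {i, k, l}, {j, k, l}, {i, j, k, l}}.
int(A) = ⋃ {U ∈ τ : U ⊆ A}. Opens contained in A: ∅, {j}, {j, l}.
Taking the union of these: int(A) = {j, l}.
cl(A) = ⋂ {C closed : A ⊆ C}. Closed sets containing A: {j, k, l}, {i, j, k, l}.
Intersecting these: cl(A) = {j, k, l}.
∂A = cl(A) ∖ int(A) = {j, k, l} ∖ {j, l} = {k}.


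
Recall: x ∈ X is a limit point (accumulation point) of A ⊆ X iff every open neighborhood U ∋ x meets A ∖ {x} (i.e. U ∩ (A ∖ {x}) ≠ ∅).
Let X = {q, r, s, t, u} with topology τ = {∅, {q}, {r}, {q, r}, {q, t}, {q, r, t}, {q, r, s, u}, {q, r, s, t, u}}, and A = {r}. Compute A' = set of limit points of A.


A' = {s, u}

For each x ∈ X, list the open sets U ∈ τ with x ∈ U, then check whether U ∩ (A ∖ {x}) ≠ ∅ for every such U.
  x = q: open {q} ∋ x has {q} ∩ (A ∖ {q}) = ∅, so x is NOT a limit point.
  x = r: open {r} ∋ x has {r} ∩ (A ∖ {r}) = ∅, so x is NOT a limit point.
  x = s: opens ∋ x are {q, r, s, u}, {q, r, s, t, u}; each meets A ∖ {s}, so x IS a limit point.
  x = t: open {q, t} ∋ x has {q, t} ∩ (A ∖ {t}) = ∅, so x is NOT a limit point.
  x = u: opens ∋ x are {q, r, s, u}, {q, r, s, t, u}; each meets A ∖ {u}, so x IS a limit point.
Collecting: A' = {s, u}.


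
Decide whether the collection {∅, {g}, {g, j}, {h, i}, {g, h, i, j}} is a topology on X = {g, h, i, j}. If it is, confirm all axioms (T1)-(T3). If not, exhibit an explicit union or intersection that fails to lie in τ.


τ is NOT a topology on X.

Axiom (T1): ∅ ∈ τ? Yes; X ∈ τ? Yes.
Axiom (T2/T3): check pairwise unions and intersections of members of τ.
Counterexample for (T2): {g} ∪ {h, i} = {g, h, i} ∉ τ. Therefore τ is NOT a topology.


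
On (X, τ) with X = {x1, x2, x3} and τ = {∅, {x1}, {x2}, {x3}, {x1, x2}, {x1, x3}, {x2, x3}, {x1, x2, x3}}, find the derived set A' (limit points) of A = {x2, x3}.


A' = ∅

For each x ∈ X, list the open sets U ∈ τ with x ∈ U, then check whether U ∩ (A ∖ {x}) ≠ ∅ for every such U.
  x = x1: open {x1} ∋ x has {x1} ∩ (A ∖ {x1}) = ∅, so x is NOT a limit point.
  x = x2: open {x2} ∋ x has {x2} ∩ (A ∖ {x2}) = ∅, so x is NOT a limit point.
  x = x3: open {x3} ∋ x has {x3} ∩ (A ∖ {x3}) = ∅, so x is NOT a limit point.
Collecting: A' = ∅.


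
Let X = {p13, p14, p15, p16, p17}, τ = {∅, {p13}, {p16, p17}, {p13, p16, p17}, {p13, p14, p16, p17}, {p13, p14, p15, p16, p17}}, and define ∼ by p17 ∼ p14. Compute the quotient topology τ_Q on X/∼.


X/∼ = {[p13], [p14=p17], [p15], [p16]}; |τ_Q| = 4.

Equivalence classes: [p13], [p14=p17], [p15], [p16].
Quotient map π: X → X/∼ sends p13 ↦ [p13], p14 ↦ [p14=p17], p15 ↦ [p15], p16 ↦ [p16], p17 ↦ [p14=p17].
For each subset V ⊆ X/∼, compute π^{-1}(V) ⊆ X and check whether π^{-1}(V) ∈ τ. V is open in τ_Q iff π^{-1}(V) ∈ τ.
  V = {}: π^{-1}(V) = ∅ ∈ τ ✓.
  V = {[p13]}: π^{-1}(V) = {p13} ∈ τ ✓.
  V = {[p14=p17]}: π^{-1}(V) = {p14, p17} ∉ τ ✗.
  V = {[p13], [p14=p17]}: π^{-1}(V) = {p13, p14, p17} ∉ τ ✗.
  V = {[p15]}: π^{-1}(V) = {p15} ∉ τ ✗.
  V = {[p13], [p15]}: π^{-1}(V) = {p13, p15} ∉ τ ✗.
  V = {[p14=p17], [p15]}: π^{-1}(V) = {p14, p15, p17} ∉ τ ✗.
  V = {[p13], [p14=p17], [p15]}: π^{-1}(V) = {p13, p14, p15, p17} ∉ τ ✗.
  V = {[p16]}: π^{-1}(V) = {p16} ∉ τ ✗.
  V = {[p13], [p16]}: π^{-1}(V) = {p13, p16} ∉ τ ✗.
  V = {[p14=p17], [p16]}: π^{-1}(V) = {p14, p16, p17} ∉ τ ✗.
  V = {[p13], [p14=p17], [p16]}: π^{-1}(V) = {p13, p14, p16, p17} ∈ τ ✓.
  V = {[p15], [p16]}: π^{-1}(V) = {p15, p16} ∉ τ ✗.
  V = {[p13], [p15], [p16]}: π^{-1}(V) = {p13, p15, p16} ∉ τ ✗.
  V = {[p14=p17], [p15], [p16]}: π^{-1}(V) = {p14, p15, p16, p17} ∉ τ ✗.
  V = {[p13], [p14=p17], [p15], [p16]}: π^{-1}(V) = {p13, p14, p15, p16, p17} ∈ τ ✓.
Open sets in the quotient: τ_Q = {{}, {[p13]}, {[p13], [p14=p17], [p16]}, {[p13], [p14=p17], [p15], [p16]}} (4 elements).


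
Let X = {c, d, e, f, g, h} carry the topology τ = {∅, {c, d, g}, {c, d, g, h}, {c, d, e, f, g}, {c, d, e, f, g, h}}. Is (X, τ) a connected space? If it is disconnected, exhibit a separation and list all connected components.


(X, τ) is connected.

Find clopen sets (U ∈ τ with X ∖ U ∈ τ):
  U = ∅, X ∖ U = {c, d, e, f, g, h} — both open, so U is clopen.
  U = {c, d, e, f, g, h}, X ∖ U = ∅ — both open, so U is clopen.
Only trivial clopens (∅ and X) exist, so (X, τ) is connected.
Compute connected components by grouping points that agree on all clopens:
  component: {c, d, e, f, g, h}


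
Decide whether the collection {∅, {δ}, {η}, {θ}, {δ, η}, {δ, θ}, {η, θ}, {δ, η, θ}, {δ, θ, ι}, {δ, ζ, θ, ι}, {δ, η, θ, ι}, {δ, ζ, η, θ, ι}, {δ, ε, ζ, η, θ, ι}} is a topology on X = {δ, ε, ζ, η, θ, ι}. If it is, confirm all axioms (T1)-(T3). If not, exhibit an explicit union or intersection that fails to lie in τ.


τ IS a topology on X.

Axiom (T1): ∅ ∈ τ? Yes; X ∈ τ? Yes.
Axiom (T2/T3): check pairwise unions and intersections of members of τ.
All pairwise intersections and unions checked — each lies in τ. Therefore τ satisfies (T1), (T2), (T3): it IS a topology on X.


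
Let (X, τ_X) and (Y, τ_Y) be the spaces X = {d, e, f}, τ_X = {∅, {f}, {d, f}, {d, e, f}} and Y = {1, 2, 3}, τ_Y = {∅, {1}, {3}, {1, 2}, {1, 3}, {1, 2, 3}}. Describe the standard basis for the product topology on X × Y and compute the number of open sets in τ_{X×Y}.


Basis B = {∅ × ∅, {f} × {1}, {f} × {3}, {d, f} × {1}, {d, f} × {3}, {f} × {1, 2}, {f} × {1, 3}, {d, e, f} × {1}, {d, e, f} × {3}, {f} × {1, 2, 3}, {d, f} × {1, 2}, {d, f} × {1, 3}, {d, f} × {1, 2, 3}, {d, e, f} × {1, 2}, {d, e, f} × {1, 3}, {d, e, f} × {1, 2, 3}}; |τ_{X×Y}| = 40.

Enumerate products U × V with U ∈ τ_X, V ∈ τ_Y (deduplicated):
  ∅ × ∅ = {} (∅)
  {f} × {1} = {(f,1)}
  {f} × {3} = {(f,3)}
  {d, f} × {1} = {(d,1), (f,1)}
  {d, f} × {3} = {(d,3), (f,3)}
  {f} × {1, 2} = {(f,1), (f,2)}
  {f} × {1, 3} = {(f,1), (f,3)}
  {d, e, f} × {1} = {(d,1), (e,1), (f,1)}
  {d, e, f} × {3} = {(d,3), (e,3), (f,3)}
  {f} × {1, 2, 3} = {(f,1), (f,2), (f,3)}
  {d, f} × {1, 2} = {(d,1), (d,2), (f,1), (f,2)}
  {d, f} × {1, 3} = {(d,1), (d,3), (f,1), (f,3)}
  {d, f} × {1, 2, 3} = {(d,1), (d,2), (d,3), (f,1), (f,2), (f,3)}
  {d, e, f} × {1, 2} = {(d,1), (d,2), (e,1), (e,2), (f,1), (f,2)}
  {d, e, f} × {1, 3} = {(d,1), (d,3), (e,1), (e,3), (f,1), (f,3)}
  {d, e, f} × {1, 2, 3} = {(d,1), (d,2), (d,3), (e,1), (e,2), (e,3), (f,1), (f,2), (f,3)}
These 16 distinct sets form the basis B.
Close under arbitrary unions to get τ_{X×Y}; counting gives |τ_{X×Y}| = 40.


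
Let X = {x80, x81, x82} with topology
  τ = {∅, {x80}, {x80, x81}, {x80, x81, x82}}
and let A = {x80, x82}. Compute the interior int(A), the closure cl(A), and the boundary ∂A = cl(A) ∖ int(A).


int(A) = {x80}, cl(A) = {x80, x81, x82}, ∂A = {x81, x82}.

Closed sets in (X, τ) are complements of opens:
  closed(X, τ) = {∅, {x82}, {x81, x82}, {x80, x81, x82}}.
int(A) = ⋃ {U ∈ τ : U ⊆ A}. Opens contained in A: ∅, {x80}.
Taking the union of these: int(A) = {x80}.
cl(A) = ⋂ {C closed : A ⊆ C}. Closed sets containing A: {x80, x81, x82}.
Intersecting these: cl(A) = {x80, x81, x82}.
∂A = cl(A) ∖ int(A) = {x80, x81, x82} ∖ {x80} = {x81, x82}.


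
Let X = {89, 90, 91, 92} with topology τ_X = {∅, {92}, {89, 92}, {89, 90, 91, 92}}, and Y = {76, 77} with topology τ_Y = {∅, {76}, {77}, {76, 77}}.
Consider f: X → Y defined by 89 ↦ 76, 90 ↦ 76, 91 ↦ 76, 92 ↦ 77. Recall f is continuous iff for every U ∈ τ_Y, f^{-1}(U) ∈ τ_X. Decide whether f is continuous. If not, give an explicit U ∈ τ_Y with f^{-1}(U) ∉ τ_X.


f is NOT continuous.

Compute f^{-1}(U) for each U ∈ τ_Y:
  U = ∅: f^{-1}(U) = ∅ ∈ τ_X ✓.
  U = {76}: f^{-1}(U) = {89, 90, 91} ∉ τ_X ✗.
  U = {77}: f^{-1}(U) = {92} ∈ τ_X ✓.
  U = {76, 77}: f^{-1}(U) = {89, 90, 91, 92} ∈ τ_X ✓.
Found U = {76} with f^{-1}(U) = {89, 90, 91} not in τ_X. Therefore f is NOT continuous.


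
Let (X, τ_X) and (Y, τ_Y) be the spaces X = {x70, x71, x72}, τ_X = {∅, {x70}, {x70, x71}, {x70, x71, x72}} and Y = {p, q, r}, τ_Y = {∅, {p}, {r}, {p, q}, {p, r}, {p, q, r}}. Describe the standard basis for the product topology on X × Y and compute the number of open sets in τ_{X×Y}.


Basis B = {∅ × ∅, {x70} × {p}, {x70} × {r}, {x70} × {p, q}, {x70} × {p, r}, {x70, x71} × {p}, {x70, x71} × {r}, {x70} × {p, q, r}, {x70, x71, x72} × {p}, {x70, x71, x72} × {r}, {x70, x71} × {p, q}, {x70, x71} × {p, r}, {x70, x71} × {p, q, r}, {x70, x71, x72} × {p, q}, {x70, x71, x72} × {p, r}, {x70, x71, x72} × {p, q, r}}; |τ_{X×Y}| = 40.

Enumerate products U × V with U ∈ τ_X, V ∈ τ_Y (deduplicated):
  ∅ × ∅ = {} (∅)
  {x70} × {p} = {(x70,p)}
  {x70} × {r} = {(x70,r)}
  {x70} × {p, q} = {(x70,p), (x70,q)}
  {x70} × {p, r} = {(x70,p), (x70,r)}
  {x70, x71} × {p} = {(x70,p), (x71,p)}
  {x70, x71} × {r} = {(x70,r), (x71,r)}
  {x70} × {p, q, r} = {(x70,p), (x70,q), (x70,r)}
  {x70, x71, x72} × {p} = {(x70,p), (x71,p), (x72,p)}
  {x70, x71, x72} × {r} = {(x70,r), (x71,r), (x72,r)}
  {x70, x71} × {p, q} = {(x70,p), (x70,q), (x71,p), (x71,q)}
  {x70, x71} × {p, r} = {(x70,p), (x70,r), (x71,p), (x71,r)}
  {x70, x71} × {p, q, r} = {(x70,p), (x70,q), (x70,r), (x71,p), (x71,q), (x71,r)}
  {x70, x71, x72} × {p, q} = {(x70,p), (x70,q), (x71,p), (x71,q), (x72,p), (x72,q)}
  {x70, x71, x72} × {p, r} = {(x70,p), (x70,r), (x71,p), (x71,r), (x72,p), (x72,r)}
  {x70, x71, x72} × {p, q, r} = {(x70,p), (x70,q), (x70,r), (x71,p), (x71,q), (x71,r), (x72,p), (x72,q), (x72,r)}
These 16 distinct sets form the basis B.
Close under arbitrary unions to get τ_{X×Y}; counting gives |τ_{X×Y}| = 40.


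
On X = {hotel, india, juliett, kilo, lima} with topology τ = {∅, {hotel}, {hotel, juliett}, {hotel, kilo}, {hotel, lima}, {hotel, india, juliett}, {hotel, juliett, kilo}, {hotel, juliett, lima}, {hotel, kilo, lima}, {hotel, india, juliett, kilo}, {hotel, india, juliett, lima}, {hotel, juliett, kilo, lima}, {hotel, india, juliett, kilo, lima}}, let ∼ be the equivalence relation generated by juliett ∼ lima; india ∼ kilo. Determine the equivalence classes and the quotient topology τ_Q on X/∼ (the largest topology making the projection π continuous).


X/∼ = {[hotel], [india=kilo], [juliett=lima]}; |τ_Q| = 4.

Equivalence classes: [hotel], [india=kilo], [juliett=lima].
Quotient map π: X → X/∼ sends hotel ↦ [hotel], india ↦ [india=kilo], juliett ↦ [juliett=lima], kilo ↦ [india=kilo], lima ↦ [juliett=lima].
For each subset V ⊆ X/∼, compute π^{-1}(V) ⊆ X and check whether π^{-1}(V) ∈ τ. V is open in τ_Q iff π^{-1}(V) ∈ τ.
  V = {}: π^{-1}(V) = ∅ ∈ τ ✓.
  V = {[hotel]}: π^{-1}(V) = {hotel} ∈ τ ✓.
  V = {[india=kilo]}: π^{-1}(V) = {india, kilo} ∉ τ ✗.
  V = {[hotel], [india=kilo]}: π^{-1}(V) = {hotel, india, kilo} ∉ τ ✗.
  V = {[juliett=lima]}: π^{-1}(V) = {juliett, lima} ∉ τ ✗.
  V = {[hotel], [juliett=lima]}: π^{-1}(V) = {hotel, juliett, lima} ∈ τ ✓.
  V = {[india=kilo], [juliett=lima]}: π^{-1}(V) = {india, juliett, kilo, lima} ∉ τ ✗.
  V = {[hotel], [india=kilo], [juliett=lima]}: π^{-1}(V) = {hotel, india, juliett, kilo, lima} ∈ τ ✓.
Open sets in the quotient: τ_Q = {{}, {[hotel]}, {[hotel], [juliett=lima]}, {[hotel], [india=kilo], [juliett=lima]}} (4 elements).


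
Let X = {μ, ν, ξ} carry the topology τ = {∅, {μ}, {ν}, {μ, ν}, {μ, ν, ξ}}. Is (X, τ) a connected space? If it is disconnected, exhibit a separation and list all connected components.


(X, τ) is connected.

Find clopen sets (U ∈ τ with X ∖ U ∈ τ):
  U = ∅, X ∖ U = {μ, ν, ξ} — both open, so U is clopen.
  U = {μ, ν, ξ}, X ∖ U = ∅ — both open, so U is clopen.
Only trivial clopens (∅ and X) exist, so (X, τ) is connected.
Compute connected components by grouping points that agree on all clopens:
  component: {μ, ν, ξ}


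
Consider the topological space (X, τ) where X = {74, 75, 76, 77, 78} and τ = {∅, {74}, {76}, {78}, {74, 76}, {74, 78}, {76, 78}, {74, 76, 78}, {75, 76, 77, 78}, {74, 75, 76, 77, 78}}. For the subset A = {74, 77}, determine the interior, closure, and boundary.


int(A) = {74}, cl(A) = {74, 75, 77}, ∂A = {75, 77}.

Closed sets in (X, τ) are complements of opens:
  closed(X, τ) = {∅, {74}, {75, 77}, {74, 75, 77}, {75, 76, 77}, {75, 77, 78}, {74, 75, 76, 77}, {74, 75, 77, 78}, {75, 76, 77, 78}, {74, 75, 76, 77, 78}}.
int(A) = ⋃ {U ∈ τ : U ⊆ A}. Opens contained in A: ∅, {74}.
Taking the union of these: int(A) = {74}.
cl(A) = ⋂ {C closed : A ⊆ C}. Closed sets containing A: {74, 75, 77}, {74, 75, 76, 77}, {74, 75, 77, 78}, {74, 75, 76, 77, 78}.
Intersecting these: cl(A) = {74, 75, 77}.
∂A = cl(A) ∖ int(A) = {74, 75, 77} ∖ {74} = {75, 77}.


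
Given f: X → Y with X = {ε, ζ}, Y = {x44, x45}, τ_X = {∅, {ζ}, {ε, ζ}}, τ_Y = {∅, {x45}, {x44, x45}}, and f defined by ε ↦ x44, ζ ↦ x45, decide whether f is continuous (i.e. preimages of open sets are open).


f IS continuous.

Compute f^{-1}(U) for each U ∈ τ_Y:
  U = ∅: f^{-1}(U) = ∅ ∈ τ_X ✓.
  U = {x45}: f^{-1}(U) = {ζ} ∈ τ_X ✓.
  U = {x44, x45}: f^{-1}(U) = {ε, ζ} ∈ τ_X ✓.
Every preimage lies in τ_X, so f IS continuous.


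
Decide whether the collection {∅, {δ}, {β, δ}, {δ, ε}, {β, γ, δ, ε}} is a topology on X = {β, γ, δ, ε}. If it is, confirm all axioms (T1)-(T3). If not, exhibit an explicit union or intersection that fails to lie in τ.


τ is NOT a topology on X.

Axiom (T1): ∅ ∈ τ? Yes; X ∈ τ? Yes.
Axiom (T2/T3): check pairwise unions and intersections of members of τ.
Counterexample for (T2): {β, δ} ∪ {δ, ε} = {β, δ, ε} ∉ τ. Therefore τ is NOT a topology.


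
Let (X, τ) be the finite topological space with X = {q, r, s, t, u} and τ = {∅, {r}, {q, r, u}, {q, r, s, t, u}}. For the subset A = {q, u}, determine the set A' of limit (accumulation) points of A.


A' = {q, s, t, u}

For each x ∈ X, list the open sets U ∈ τ with x ∈ U, then check whether U ∩ (A ∖ {x}) ≠ ∅ for every such U.
  x = q: opens ∋ x are {q, r, u}, {q, r, s, t, u}; each meets A ∖ {q}, so x IS a limit point.
  x = r: open {r} ∋ x has {r} ∩ (A ∖ {r}) = ∅, so x is NOT a limit point.
  x = s: opens ∋ x are {q, r, s, t, u}; each meets A ∖ {s}, so x IS a limit point.
  x = t: opens ∋ x are {q, r, s, t, u}; each meets A ∖ {t}, so x IS a limit point.
  x = u: opens ∋ x are {q, r, u}, {q, r, s, t, u}; each meets A ∖ {u}, so x IS a limit point.
Collecting: A' = {q, s, t, u}.


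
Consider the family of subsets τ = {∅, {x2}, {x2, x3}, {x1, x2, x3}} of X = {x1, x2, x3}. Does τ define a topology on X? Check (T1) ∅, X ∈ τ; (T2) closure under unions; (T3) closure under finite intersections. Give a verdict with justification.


τ IS a topology on X.

Axiom (T1): ∅ ∈ τ? Yes; X ∈ τ? Yes.
Axiom (T2/T3): check pairwise unions and intersections of members of τ.
All pairwise intersections and unions checked — each lies in τ. Therefore τ satisfies (T1), (T2), (T3): it IS a topology on X.


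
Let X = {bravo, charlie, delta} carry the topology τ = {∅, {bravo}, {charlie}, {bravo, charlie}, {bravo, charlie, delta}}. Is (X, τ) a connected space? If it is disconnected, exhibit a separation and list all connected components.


(X, τ) is connected.

Find clopen sets (U ∈ τ with X ∖ U ∈ τ):
  U = ∅, X ∖ U = {bravo, charlie, delta} — both open, so U is clopen.
  U = {bravo, charlie, delta}, X ∖ U = ∅ — both open, so U is clopen.
Only trivial clopens (∅ and X) exist, so (X, τ) is connected.
Compute connected components by grouping points that agree on all clopens:
  component: {bravo, charlie, delta}


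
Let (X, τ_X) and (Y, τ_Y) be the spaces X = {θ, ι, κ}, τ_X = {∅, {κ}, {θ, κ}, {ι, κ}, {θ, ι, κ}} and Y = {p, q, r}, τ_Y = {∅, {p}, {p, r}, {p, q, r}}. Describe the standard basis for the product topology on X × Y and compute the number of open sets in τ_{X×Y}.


Basis B = {∅ × ∅, {κ} × {p}, {θ, κ} × {p}, {ι, κ} × {p}, {κ} × {p, r}, {θ, ι, κ} × {p}, {κ} × {p, q, r}, {θ, κ} × {p, r}, {ι, κ} × {p, r}, {θ, κ} × {p, q, r}, {θ, ι, κ} × {p, r}, {ι, κ} × {p, q, r}, {θ, ι, κ} × {p, q, r}}; |τ_{X×Y}| = 30.

Enumerate products U × V with U ∈ τ_X, V ∈ τ_Y (deduplicated):
  ∅ × ∅ = {} (∅)
  {κ} × {p} = {(κ,p)}
  {θ, κ} × {p} = {(θ,p), (κ,p)}
  {ι, κ} × {p} = {(ι,p), (κ,p)}
  {κ} × {p, r} = {(κ,p), (κ,r)}
  {θ, ι, κ} × {p} = {(θ,p), (ι,p), (κ,p)}
  {κ} × {p, q, r} = {(κ,p), (κ,q), (κ,r)}
  {θ, κ} × {p, r} = {(θ,p), (θ,r), (κ,p), (κ,r)}
  {ι, κ} × {p, r} = {(ι,p), (ι,r), (κ,p), (κ,r)}
  {θ, κ} × {p, q, r} = {(θ,p), (θ,q), (θ,r), (κ,p), (κ,q), (κ,r)}
  {θ, ι, κ} × {p, r} = {(θ,p), (θ,r), (ι,p), (ι,r), (κ,p), (κ,r)}
  {ι, κ} × {p, q, r} = {(ι,p), (ι,q), (ι,r), (κ,p), (κ,q), (κ,r)}
  {θ, ι, κ} × {p, q, r} = {(θ,p), (θ,q), (θ,r), (ι,p), (ι,q), (ι,r), (κ,p), (κ,q), (κ,r)}
These 13 distinct sets form the basis B.
Close under arbitrary unions to get τ_{X×Y}; counting gives |τ_{X×Y}| = 30.


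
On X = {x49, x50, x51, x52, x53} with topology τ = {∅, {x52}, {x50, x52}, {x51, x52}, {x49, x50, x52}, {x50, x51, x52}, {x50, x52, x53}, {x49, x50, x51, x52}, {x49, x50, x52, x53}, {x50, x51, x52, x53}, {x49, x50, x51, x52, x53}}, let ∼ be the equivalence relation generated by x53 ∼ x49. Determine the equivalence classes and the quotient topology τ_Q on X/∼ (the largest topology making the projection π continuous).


X/∼ = {[x49=x53], [x50], [x51], [x52]}; |τ_Q| = 7.

Equivalence classes: [x49=x53], [x50], [x51], [x52].
Quotient map π: X → X/∼ sends x49 ↦ [x49=x53], x50 ↦ [x50], x51 ↦ [x51], x52 ↦ [x52], x53 ↦ [x49=x53].
For each subset V ⊆ X/∼, compute π^{-1}(V) ⊆ X and check whether π^{-1}(V) ∈ τ. V is open in τ_Q iff π^{-1}(V) ∈ τ.
  V = {}: π^{-1}(V) = ∅ ∈ τ ✓.
  V = {[x49=x53]}: π^{-1}(V) = {x49, x53} ∉ τ ✗.
  V = {[x50]}: π^{-1}(V) = {x50} ∉ τ ✗.
  V = {[x49=x53], [x50]}: π^{-1}(V) = {x49, x50, x53} ∉ τ ✗.
  V = {[x51]}: π^{-1}(V) = {x51} ∉ τ ✗.
  V = {[x49=x53], [x51]}: π^{-1}(V) = {x49, x51, x53} ∉ τ ✗.
  V = {[x50], [x51]}: π^{-1}(V) = {x50, x51} ∉ τ ✗.
  V = {[x49=x53], [x50], [x51]}: π^{-1}(V) = {x49, x50, x51, x53} ∉ τ ✗.
  V = {[x52]}: π^{-1}(V) = {x52} ∈ τ ✓.
  V = {[x49=x53], [x52]}: π^{-1}(V) = {x49, x52, x53} ∉ τ ✗.
  V = {[x50], [x52]}: π^{-1}(V) = {x50, x52} ∈ τ ✓.
  V = {[x49=x53], [x50], [x52]}: π^{-1}(V) = {x49, x50, x52, x53} ∈ τ ✓.
  V = {[x51], [x52]}: π^{-1}(V) = {x51, x52} ∈ τ ✓.
  V = {[x49=x53], [x51], [x52]}: π^{-1}(V) = {x49, x51, x52, x53} ∉ τ ✗.
  V = {[x50], [x51], [x52]}: π^{-1}(V) = {x50, x51, x52} ∈ τ ✓.
  V = {[x49=x53], [x50], [x51], [x52]}: π^{-1}(V) = {x49, x50, x51, x52, x53} ∈ τ ✓.
Open sets in the quotient: τ_Q = {{}, {[x52]}, {[x50], [x52]}, {[x49=x53], [x50], [x52]}, {[x51], [x52]}, {[x50], [x51], [x52]}, {[x49=x53], [x50], [x51], [x52]}} (7 elements).
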